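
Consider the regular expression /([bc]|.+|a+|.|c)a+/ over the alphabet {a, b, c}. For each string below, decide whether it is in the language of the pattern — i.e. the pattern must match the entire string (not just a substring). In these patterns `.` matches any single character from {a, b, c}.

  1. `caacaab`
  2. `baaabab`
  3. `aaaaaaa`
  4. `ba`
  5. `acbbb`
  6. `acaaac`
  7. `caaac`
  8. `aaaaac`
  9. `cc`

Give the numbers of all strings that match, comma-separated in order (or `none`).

3, 4

1. `caacaab` → no match — must end with `a`
2. `baaabab` → no match — must end with `a`
3. `aaaaaaa` → match
4. `ba` → match
5. `acbbb` → no match — must end with `a`
6. `acaaac` → no match — must end with `a`
7. `caaac` → no match — must end with `a`
8. `aaaaac` → no match — must end with `a`
9. `cc` → no match — must end with `a`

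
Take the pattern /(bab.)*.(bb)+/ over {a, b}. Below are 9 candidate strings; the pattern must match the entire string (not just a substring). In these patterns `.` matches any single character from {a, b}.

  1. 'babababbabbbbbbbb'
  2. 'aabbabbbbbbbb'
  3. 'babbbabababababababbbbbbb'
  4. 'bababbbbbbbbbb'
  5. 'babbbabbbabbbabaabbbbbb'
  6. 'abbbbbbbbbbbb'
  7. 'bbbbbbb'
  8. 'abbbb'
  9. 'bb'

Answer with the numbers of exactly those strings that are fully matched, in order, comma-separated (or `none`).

1 → match
2 → no match
3 → match
4 → no match
5 → match
6 → match
7 → match
8 → match
9 → no match

1, 3, 5, 6, 7, 8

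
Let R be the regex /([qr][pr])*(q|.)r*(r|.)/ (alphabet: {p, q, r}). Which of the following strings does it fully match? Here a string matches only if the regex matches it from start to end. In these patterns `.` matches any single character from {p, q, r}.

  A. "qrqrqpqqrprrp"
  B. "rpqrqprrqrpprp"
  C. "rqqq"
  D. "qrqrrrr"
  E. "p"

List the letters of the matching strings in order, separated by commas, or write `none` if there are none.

D

A → no match
B → no match
C. "rqqq" → no match
D. "qrqrrrr" → match
E. "p" → no match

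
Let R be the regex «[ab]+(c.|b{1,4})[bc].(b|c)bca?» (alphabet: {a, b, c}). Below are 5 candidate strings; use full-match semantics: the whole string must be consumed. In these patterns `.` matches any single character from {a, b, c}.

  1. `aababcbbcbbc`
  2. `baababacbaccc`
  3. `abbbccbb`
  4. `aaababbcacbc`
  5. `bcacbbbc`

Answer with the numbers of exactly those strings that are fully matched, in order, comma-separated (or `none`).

1. `aababcbbcbbc` → match
2 → no match
3. `abbbccbb` → no match
4. `aaababbcacbc` → match
5. `bcacbbbc` → match

1, 4, 5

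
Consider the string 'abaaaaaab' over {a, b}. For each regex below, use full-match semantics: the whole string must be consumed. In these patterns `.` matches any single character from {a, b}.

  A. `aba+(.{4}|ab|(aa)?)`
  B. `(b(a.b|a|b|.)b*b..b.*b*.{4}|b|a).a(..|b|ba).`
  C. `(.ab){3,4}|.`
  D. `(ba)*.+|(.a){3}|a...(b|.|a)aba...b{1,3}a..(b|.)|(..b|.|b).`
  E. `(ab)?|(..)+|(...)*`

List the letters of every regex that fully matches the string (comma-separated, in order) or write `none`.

A → match
B → no match
C → no match
D → match
E → match

A, D, E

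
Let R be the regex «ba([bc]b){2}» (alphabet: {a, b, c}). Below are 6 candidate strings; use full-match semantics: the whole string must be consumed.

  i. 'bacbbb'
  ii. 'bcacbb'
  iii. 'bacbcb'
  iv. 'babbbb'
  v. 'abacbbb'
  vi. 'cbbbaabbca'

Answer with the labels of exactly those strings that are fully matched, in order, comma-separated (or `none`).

i → match
ii → no match — must start with 'ba'
iii → match
iv → match
v → no match — must start with 'ba'
vi → no match — must start with 'ba'

i, iii, iv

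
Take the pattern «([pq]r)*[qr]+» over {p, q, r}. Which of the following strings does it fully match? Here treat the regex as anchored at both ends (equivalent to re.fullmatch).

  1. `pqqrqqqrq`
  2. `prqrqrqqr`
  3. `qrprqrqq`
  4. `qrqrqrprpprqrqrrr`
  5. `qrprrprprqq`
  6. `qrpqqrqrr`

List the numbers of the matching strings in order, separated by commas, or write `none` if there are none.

2, 3

1 → no match
2 → match
3 → match
4 → no match
5 → no match
6 → no match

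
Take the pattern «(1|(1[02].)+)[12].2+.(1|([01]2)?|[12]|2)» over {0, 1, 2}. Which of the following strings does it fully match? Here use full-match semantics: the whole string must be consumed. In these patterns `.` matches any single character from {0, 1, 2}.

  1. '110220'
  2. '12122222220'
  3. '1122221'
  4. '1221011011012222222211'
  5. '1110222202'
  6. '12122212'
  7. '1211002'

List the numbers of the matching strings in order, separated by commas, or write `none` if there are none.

1, 2, 3, 4, 6

1 → match
2 → match
3 → match
4 → match
5 → no match
6 → match
7 → no match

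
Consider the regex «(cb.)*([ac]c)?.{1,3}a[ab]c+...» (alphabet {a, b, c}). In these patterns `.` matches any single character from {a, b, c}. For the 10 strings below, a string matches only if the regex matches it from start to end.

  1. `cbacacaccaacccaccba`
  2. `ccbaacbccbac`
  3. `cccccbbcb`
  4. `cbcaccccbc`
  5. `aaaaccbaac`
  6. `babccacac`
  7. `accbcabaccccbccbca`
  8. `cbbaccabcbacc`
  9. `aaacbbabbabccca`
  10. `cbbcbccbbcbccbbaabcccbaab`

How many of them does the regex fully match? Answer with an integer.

1 → no match
2. `ccbaacbccbac` → no match
3. `cccccbbcb` → no match
4. `cbcaccccbc` → no match
5. `aaaaccbaac` → no match
6. `babccacac` → no match
7 → no match
8 → no match
9 → no match
10 → no match
Total matched: 0

0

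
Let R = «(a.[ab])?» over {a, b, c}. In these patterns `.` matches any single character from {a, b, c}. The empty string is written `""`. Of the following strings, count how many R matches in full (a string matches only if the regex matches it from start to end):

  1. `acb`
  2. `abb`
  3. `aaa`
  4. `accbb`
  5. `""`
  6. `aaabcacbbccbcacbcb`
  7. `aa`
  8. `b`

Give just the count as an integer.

1 → match
2 → match
3 → match
4 → no match
5 → match
6 → no match
7 → no match
8 → no match
Total matched: 4

4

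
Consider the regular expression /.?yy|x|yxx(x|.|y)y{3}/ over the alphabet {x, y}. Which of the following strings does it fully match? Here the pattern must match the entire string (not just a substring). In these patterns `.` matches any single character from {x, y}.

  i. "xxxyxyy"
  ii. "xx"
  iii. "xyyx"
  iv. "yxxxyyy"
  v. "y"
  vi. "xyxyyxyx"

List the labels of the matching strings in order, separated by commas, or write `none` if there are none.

i → no match
ii → no match
iii → no match
iv → match
v → no match
vi → no match

iv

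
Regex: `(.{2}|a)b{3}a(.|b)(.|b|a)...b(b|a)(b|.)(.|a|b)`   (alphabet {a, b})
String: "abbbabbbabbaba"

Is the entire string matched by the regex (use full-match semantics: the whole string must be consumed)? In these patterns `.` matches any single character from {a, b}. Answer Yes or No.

Yes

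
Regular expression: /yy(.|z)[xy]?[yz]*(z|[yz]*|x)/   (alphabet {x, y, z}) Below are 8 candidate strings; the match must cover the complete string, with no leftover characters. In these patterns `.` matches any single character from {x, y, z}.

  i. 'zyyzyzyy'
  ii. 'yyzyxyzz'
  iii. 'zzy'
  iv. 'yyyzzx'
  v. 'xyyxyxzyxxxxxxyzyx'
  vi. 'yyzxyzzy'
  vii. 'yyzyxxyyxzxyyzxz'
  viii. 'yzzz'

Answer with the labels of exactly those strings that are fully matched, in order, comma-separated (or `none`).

iv, vi

i → no match — must start with 'yy'
ii → no match
iii → no match — must start with 'yy'
iv → match
v → no match — must start with 'yy'
vi → match
vii → no match
viii → no match — must start with 'yy'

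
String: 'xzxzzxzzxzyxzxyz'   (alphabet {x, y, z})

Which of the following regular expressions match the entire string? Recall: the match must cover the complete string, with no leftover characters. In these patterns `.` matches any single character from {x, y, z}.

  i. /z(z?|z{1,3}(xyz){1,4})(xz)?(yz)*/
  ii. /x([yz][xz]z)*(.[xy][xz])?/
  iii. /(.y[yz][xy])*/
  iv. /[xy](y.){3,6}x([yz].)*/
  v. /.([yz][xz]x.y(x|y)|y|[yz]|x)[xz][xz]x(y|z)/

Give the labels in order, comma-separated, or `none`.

i → no match — must start with 'z'
ii → match
iii → no match
iv → no match
v → no match

ii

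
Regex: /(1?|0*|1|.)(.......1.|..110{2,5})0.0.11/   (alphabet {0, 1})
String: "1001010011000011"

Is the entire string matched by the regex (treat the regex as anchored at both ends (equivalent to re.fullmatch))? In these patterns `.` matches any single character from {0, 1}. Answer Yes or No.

Yes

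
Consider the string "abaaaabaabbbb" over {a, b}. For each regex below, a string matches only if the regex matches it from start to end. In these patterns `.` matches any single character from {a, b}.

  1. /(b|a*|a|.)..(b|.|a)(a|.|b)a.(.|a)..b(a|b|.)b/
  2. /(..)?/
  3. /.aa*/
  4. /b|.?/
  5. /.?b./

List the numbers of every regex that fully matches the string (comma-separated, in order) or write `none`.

1

1 → match
2 → no match
3 → no match
4 → no match
5 → no match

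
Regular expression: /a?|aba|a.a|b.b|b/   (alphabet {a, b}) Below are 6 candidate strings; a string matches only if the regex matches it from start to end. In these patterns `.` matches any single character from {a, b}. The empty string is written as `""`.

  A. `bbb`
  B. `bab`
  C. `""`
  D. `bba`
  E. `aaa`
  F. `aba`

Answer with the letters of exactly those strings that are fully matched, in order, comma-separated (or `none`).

A, B, C, E, F

A → match
B → match
C → match
D → no match
E → match
F → match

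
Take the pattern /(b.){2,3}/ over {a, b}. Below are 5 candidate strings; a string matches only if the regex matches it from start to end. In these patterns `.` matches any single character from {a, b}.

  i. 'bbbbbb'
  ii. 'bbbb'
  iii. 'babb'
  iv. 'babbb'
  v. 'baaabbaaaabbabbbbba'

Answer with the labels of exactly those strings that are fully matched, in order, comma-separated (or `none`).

i → match
ii → match
iii → match
iv → no match
v → no match

i, ii, iii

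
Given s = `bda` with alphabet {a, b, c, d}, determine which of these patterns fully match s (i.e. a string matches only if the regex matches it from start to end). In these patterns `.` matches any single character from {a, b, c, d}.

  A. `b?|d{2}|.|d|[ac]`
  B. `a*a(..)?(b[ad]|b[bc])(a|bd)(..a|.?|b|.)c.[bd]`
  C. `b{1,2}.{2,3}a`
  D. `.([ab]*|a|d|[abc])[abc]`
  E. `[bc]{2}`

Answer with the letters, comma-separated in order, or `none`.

D

A → no match
B → no match
C → no match
D → match
E → no match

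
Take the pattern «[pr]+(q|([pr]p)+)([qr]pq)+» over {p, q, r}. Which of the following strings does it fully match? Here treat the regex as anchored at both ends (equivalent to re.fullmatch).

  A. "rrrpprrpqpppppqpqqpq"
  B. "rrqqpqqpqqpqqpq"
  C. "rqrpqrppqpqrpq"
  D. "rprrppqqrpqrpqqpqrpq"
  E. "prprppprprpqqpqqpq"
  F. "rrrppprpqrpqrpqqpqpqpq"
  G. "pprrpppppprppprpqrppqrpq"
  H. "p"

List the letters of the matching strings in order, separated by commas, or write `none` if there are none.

A → no match
B → match
C → no match
D → no match
E → match
F → no match
G → no match
H. "p" → no match — must end with "pq"

B, E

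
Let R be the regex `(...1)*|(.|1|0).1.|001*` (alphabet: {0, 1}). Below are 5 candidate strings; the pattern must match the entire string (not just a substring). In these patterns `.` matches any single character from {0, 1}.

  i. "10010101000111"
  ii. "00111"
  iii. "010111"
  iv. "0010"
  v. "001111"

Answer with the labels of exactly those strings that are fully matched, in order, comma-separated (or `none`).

i → no match
ii → match
iii → no match
iv → match
v → match

ii, iv, v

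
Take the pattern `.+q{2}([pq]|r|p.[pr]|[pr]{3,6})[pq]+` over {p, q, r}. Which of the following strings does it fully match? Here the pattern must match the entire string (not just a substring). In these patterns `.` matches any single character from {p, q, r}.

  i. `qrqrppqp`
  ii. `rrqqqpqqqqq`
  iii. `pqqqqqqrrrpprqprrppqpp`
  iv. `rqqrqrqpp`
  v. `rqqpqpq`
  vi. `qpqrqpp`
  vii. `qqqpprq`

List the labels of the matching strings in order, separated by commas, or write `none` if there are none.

i → no match
ii → match
iii → no match
iv → no match
v → match
vi → no match
vii → match

ii, v, vii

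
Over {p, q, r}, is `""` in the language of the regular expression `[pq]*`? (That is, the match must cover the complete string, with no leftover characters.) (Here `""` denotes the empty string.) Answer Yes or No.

Yes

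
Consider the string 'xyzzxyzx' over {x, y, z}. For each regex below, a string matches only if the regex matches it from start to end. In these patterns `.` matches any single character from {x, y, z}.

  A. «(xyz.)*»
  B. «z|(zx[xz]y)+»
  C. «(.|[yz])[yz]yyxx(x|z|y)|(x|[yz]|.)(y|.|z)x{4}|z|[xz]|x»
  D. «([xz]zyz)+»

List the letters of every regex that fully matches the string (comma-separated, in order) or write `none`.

A → match
B → no match
C → no match
D → no match — must end with 'zyz'

A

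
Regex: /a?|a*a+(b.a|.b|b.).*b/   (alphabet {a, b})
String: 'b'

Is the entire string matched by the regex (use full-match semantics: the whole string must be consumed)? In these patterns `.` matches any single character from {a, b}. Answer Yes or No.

No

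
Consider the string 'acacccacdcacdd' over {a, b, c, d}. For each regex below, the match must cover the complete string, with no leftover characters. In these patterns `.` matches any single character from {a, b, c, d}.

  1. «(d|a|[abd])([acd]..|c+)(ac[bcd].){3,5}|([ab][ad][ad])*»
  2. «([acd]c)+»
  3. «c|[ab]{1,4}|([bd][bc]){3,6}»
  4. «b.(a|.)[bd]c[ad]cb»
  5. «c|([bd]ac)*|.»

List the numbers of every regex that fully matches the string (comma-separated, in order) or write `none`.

1

1 → match
2 → no match — must end with 'c'
3 → no match
4 → no match — must start with 'b'
5 → no match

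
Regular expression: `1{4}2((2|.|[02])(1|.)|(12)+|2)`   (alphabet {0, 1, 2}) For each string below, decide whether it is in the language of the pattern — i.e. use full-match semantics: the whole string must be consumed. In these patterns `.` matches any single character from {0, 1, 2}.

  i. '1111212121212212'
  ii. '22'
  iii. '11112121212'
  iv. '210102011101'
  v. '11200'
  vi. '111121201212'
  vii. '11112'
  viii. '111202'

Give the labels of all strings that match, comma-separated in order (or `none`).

i → no match
ii → no match — must start with '1'
iii → match
iv → no match — must start with '1'
v → no match
vi → no match
vii → no match
viii → no match

iii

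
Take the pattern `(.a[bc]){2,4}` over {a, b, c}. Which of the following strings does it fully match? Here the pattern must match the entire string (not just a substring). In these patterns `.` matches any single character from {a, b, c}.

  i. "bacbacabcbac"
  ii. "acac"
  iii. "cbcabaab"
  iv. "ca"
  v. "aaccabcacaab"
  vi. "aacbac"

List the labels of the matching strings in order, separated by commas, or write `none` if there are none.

i → no match
ii → no match
iii → no match
iv → no match
v → match
vi → match

v, vi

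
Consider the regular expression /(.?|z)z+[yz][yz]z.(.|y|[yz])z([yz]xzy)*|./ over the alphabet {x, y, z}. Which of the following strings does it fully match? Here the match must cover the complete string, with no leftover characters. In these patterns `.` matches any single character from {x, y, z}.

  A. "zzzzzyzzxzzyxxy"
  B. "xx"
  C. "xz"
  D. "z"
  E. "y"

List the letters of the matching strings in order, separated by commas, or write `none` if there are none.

D, E

A → no match
B → no match
C → no match
D → match
E → match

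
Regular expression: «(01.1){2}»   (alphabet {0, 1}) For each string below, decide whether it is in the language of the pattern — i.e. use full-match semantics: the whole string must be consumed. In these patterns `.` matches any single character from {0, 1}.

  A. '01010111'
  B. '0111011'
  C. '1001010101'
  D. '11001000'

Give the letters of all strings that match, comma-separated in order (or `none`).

A → match
B → no match
C → no match — must start with '01'
D → no match — must start with '01'

A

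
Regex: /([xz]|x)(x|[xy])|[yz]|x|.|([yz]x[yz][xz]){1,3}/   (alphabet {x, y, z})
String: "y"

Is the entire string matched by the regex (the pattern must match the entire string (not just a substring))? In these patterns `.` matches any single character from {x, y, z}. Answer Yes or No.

Yes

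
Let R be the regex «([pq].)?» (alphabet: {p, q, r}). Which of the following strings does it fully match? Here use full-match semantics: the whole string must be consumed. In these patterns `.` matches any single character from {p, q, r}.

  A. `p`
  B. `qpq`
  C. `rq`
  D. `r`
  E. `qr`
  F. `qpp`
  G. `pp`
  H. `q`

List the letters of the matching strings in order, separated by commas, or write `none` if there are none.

E, G

A. `p` → no match
B. `qpq` → no match
C. `rq` → no match
D. `r` → no match
E. `qr` → match
F. `qpp` → no match
G. `pp` → match
H. `q` → no match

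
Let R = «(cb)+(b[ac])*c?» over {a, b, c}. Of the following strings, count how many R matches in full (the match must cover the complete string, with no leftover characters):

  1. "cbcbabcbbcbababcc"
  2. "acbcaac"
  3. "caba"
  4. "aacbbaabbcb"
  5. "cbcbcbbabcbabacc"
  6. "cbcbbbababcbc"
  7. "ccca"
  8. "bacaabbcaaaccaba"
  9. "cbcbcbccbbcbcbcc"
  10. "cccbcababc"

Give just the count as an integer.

0

1 → no match
2 → no match — must start with "cb"
3 → no match — must start with "cb"
4 → no match — must start with "cb"
5 → no match
6 → no match
7 → no match — must start with "cb"
8 → no match — must start with "cb"
9 → no match
10 → no match — must start with "cb"
Total matched: 0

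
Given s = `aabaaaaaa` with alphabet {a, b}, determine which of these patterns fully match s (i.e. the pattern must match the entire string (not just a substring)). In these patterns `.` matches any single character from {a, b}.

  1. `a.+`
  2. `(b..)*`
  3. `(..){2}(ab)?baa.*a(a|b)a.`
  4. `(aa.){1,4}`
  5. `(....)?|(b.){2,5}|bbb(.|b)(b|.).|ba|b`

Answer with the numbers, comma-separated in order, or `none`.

1, 4

1 → match
2 → no match
3 → no match
4 → match
5 → no match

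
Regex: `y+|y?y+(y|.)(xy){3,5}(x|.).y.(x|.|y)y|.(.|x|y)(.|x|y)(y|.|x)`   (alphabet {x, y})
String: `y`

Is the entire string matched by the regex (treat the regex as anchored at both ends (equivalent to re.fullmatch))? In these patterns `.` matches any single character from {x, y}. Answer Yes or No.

Yes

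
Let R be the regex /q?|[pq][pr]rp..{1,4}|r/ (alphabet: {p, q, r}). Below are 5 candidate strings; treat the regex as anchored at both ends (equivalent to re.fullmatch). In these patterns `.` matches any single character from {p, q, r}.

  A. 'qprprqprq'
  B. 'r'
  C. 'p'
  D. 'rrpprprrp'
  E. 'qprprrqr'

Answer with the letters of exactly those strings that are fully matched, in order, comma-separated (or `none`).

A → match
B → match
C → no match
D → no match
E → match

A, B, E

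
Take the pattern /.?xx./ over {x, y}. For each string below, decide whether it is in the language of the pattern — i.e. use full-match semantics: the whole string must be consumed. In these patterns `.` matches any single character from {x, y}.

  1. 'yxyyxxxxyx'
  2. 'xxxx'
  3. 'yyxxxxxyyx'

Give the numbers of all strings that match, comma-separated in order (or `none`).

1 → no match
2 → match
3 → no match

2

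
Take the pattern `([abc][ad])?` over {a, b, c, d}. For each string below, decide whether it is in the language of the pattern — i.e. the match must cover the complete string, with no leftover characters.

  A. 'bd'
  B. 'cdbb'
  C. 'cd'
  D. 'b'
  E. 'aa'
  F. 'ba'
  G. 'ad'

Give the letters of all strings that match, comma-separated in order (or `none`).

A, C, E, F, G

A. 'bd' → match
B. 'cdbb' → no match
C. 'cd' → match
D. 'b' → no match
E. 'aa' → match
F. 'ba' → match
G. 'ad' → match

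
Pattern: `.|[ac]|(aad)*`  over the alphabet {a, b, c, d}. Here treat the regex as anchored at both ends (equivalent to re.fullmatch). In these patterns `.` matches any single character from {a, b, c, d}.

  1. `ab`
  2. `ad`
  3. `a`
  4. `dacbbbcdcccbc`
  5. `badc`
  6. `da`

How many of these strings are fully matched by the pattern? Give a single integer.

1 → no match
2 → no match
3 → match
4 → no match
5 → no match
6 → no match
Total matched: 1

1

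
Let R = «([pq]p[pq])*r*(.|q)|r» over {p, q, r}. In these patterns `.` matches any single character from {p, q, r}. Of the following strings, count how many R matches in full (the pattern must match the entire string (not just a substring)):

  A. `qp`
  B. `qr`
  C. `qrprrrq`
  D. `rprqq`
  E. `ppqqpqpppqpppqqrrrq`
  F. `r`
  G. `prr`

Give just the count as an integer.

1

A → no match
B → no match
C → no match
D → no match
E → no match
F → match
G → no match
Total matched: 1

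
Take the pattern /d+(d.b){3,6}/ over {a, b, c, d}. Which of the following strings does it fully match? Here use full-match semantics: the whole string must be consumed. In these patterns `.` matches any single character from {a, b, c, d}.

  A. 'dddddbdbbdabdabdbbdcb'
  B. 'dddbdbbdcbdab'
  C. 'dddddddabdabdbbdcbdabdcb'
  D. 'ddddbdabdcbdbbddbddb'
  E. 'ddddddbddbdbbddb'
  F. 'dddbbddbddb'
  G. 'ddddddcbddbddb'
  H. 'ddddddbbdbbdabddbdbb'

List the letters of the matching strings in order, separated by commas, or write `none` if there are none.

A, B, C, D, E, F, G, H

A → match
B → match
C → match
D → match
E → match
F → match
G → match
H → match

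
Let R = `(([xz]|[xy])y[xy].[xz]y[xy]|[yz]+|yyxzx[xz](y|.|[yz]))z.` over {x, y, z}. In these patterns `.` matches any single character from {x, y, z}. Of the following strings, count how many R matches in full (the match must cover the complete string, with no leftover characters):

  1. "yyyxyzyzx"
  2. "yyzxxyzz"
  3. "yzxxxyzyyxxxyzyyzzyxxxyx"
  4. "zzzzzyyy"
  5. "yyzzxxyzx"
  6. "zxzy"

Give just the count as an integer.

1 → no match
2 → no match
3 → no match
4 → no match
5 → no match
6 → no match
Total matched: 0

0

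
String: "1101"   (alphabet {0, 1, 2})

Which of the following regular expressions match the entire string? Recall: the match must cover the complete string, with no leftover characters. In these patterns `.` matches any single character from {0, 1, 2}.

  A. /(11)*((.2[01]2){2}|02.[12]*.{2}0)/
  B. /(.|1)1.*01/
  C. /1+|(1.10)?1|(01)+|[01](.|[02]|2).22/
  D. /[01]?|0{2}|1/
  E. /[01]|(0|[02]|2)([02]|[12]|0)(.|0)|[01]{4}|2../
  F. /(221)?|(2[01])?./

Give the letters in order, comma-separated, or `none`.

A → no match
B → match
C → no match
D → no match
E → match
F → no match

B, E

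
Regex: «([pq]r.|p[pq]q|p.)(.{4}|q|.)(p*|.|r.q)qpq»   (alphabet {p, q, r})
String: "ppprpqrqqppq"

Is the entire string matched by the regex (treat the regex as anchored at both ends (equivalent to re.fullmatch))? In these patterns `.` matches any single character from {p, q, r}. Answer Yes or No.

No

Every match must end with "qpq", but "ppprpqrqqppq" does not.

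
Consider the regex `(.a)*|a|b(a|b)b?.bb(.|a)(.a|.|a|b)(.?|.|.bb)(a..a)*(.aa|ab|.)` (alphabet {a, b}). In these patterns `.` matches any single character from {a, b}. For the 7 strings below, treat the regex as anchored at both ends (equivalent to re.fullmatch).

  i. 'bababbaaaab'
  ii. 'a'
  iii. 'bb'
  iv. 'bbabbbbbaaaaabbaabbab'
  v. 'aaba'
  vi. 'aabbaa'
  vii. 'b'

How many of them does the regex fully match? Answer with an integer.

i → match
ii → match
iii → no match
iv → match
v → match
vi → no match
vii → no match
Total matched: 4

4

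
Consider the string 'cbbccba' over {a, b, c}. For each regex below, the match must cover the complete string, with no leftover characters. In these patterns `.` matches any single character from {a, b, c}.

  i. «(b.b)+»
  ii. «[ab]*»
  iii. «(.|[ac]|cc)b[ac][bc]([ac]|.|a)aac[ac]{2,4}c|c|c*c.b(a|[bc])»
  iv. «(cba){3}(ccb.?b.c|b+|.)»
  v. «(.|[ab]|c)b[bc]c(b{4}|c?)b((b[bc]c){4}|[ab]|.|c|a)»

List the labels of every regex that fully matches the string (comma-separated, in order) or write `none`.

v

i → no match — must start with 'b'
ii → no match
iii → no match
iv → no match — must start with 'cba'
v → match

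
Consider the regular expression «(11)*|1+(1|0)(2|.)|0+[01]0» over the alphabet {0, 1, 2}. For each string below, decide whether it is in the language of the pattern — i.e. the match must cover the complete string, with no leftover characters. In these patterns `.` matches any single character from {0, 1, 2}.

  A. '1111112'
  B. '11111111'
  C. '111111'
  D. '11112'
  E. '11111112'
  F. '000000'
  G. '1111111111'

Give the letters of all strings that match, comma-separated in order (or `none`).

A, B, C, D, E, F, G

A. '1111112' → match
B. '11111111' → match
C. '111111' → match
D. '11112' → match
E. '11111112' → match
F. '000000' → match
G. '1111111111' → match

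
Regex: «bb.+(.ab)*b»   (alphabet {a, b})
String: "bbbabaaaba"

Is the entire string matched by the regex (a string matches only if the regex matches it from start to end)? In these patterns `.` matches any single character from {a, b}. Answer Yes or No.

Every match must end with "b", but "bbbabaaaba" does not.

No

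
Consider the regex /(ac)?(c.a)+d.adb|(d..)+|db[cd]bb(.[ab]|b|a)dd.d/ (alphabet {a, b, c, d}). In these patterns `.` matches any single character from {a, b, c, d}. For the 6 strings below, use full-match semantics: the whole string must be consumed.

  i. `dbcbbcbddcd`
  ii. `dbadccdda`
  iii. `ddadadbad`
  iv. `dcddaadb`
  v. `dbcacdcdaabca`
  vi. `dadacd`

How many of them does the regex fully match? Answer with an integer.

i → match
ii → match
iii → no match
iv → no match
v → no match
vi → no match
Total matched: 2

2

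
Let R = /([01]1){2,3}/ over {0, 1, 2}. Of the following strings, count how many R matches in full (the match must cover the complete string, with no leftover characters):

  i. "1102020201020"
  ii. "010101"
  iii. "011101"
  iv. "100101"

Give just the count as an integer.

i → no match — must end with "1"
ii → match
iii → match
iv → no match
Total matched: 2

2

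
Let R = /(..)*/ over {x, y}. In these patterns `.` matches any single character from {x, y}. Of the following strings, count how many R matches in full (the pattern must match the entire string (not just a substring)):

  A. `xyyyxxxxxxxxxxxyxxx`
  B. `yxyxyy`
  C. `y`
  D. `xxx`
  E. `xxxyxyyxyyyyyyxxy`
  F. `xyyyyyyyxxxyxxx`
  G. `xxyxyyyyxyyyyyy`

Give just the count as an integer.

A → no match
B → match
C → no match
D → no match
E → no match
F → no match
G → no match
Total matched: 1

1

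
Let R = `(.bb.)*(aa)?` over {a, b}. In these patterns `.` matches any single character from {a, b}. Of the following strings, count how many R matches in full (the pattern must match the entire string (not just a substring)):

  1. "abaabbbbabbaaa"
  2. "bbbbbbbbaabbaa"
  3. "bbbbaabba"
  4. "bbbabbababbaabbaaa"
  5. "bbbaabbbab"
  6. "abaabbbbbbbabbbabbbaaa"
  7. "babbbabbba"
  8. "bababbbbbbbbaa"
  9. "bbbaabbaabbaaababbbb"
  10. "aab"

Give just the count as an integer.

1 → no match
2 → no match
3 → no match
4 → no match
5 → no match
6 → no match
7 → no match
8 → no match
9 → no match
10 → no match
Total matched: 0

0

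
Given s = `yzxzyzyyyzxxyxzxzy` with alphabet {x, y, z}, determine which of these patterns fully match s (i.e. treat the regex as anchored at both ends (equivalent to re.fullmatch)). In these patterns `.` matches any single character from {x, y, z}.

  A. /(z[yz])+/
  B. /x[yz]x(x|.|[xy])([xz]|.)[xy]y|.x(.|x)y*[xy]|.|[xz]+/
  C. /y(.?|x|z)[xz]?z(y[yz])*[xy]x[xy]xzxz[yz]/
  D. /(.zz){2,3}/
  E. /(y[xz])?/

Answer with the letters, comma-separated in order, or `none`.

C

A → no match — must start with `z`
B → no match
C → match
D → no match — must end with `zz`
E → no match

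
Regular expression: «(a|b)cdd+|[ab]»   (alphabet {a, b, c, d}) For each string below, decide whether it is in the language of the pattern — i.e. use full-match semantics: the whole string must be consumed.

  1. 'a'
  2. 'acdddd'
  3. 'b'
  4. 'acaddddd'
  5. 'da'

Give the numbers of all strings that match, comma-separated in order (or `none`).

1 → match
2 → match
3 → match
4 → no match
5 → no match

1, 2, 3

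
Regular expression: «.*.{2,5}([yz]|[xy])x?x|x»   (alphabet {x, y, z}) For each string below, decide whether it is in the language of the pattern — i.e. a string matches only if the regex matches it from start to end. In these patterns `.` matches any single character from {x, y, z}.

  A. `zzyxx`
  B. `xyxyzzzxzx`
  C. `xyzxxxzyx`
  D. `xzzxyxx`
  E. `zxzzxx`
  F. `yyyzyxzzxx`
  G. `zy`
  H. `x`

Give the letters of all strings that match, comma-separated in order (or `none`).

A, B, C, D, E, F, H

A → match
B → match
C → match
D → match
E → match
F → match
G → no match — must end with `x`
H → match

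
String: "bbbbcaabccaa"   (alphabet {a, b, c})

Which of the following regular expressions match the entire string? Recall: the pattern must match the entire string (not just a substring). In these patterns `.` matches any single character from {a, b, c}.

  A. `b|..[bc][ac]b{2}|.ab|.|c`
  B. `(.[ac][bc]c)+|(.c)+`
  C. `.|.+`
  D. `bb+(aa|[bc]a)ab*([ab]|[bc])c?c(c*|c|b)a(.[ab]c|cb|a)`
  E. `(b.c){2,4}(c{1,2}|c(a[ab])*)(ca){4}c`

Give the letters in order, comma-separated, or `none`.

A → no match
B → no match — must end with "c"
C → match
D → match
E → no match — must end with "cac"

C, D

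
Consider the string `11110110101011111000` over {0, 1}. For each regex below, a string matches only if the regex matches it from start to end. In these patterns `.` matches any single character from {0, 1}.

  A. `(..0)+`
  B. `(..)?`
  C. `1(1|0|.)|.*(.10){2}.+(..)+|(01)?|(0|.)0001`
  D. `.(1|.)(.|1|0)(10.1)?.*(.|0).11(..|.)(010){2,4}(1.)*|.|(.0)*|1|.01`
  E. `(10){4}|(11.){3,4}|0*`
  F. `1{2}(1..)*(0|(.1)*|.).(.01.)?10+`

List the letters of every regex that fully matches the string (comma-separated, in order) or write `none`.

A → no match
B → no match
C → match
D → no match
E → no match
F → match

C, F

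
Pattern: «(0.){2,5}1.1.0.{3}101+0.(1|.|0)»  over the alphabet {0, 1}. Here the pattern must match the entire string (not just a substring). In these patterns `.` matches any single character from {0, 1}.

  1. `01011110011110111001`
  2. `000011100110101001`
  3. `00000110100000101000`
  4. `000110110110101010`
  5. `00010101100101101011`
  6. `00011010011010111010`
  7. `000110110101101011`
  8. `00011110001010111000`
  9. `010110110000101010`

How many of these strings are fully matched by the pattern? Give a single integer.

8

1 → match
2 → match
3 → match
4 → match
5 → no match
6 → match
7 → match
8 → match
9 → match
Total matched: 8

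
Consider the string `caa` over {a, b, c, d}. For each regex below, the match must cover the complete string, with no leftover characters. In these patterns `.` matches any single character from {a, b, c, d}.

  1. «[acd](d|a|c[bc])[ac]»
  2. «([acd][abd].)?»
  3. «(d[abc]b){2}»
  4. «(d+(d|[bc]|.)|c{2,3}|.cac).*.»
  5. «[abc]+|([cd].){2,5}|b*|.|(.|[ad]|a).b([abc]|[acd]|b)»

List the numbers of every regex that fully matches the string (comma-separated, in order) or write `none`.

1, 2, 5

1 → match
2 → match
3 → no match — must start with `d`
4 → no match
5 → match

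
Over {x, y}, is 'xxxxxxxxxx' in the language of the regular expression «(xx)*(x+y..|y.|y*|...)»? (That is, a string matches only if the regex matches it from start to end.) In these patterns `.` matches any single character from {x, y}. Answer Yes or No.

Yes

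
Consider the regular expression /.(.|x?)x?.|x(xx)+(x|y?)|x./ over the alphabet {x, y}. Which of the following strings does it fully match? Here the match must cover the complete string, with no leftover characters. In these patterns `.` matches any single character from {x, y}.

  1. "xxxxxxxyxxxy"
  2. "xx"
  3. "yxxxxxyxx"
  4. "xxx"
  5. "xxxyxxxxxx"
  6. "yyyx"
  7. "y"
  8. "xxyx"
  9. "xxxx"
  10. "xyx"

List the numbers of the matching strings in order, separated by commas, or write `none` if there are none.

2, 4, 9, 10

1. "xxxxxxxyxxxy" → no match
2. "xx" → match
3. "yxxxxxyxx" → no match
4. "xxx" → match
5. "xxxyxxxxxx" → no match
6. "yyyx" → no match
7. "y" → no match
8. "xxyx" → no match
9. "xxxx" → match
10. "xyx" → match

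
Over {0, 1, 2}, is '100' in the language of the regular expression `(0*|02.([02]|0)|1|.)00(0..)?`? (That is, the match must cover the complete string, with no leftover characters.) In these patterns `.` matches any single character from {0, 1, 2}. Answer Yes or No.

Yes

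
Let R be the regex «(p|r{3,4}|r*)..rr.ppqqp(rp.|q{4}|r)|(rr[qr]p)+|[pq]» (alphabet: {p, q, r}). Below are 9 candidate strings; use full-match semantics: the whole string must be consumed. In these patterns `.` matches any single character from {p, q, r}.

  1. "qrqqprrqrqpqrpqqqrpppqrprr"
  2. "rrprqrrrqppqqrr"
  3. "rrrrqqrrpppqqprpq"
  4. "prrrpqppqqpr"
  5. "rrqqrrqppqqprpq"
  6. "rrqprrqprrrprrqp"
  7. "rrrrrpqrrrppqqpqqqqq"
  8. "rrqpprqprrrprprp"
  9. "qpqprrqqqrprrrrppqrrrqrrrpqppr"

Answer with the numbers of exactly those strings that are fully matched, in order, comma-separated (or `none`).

3, 5, 6

1 → no match
2 → no match
3 → match
4. "prrrpqppqqpr" → no match
5 → match
6 → match
7 → no match
8 → no match
9 → no match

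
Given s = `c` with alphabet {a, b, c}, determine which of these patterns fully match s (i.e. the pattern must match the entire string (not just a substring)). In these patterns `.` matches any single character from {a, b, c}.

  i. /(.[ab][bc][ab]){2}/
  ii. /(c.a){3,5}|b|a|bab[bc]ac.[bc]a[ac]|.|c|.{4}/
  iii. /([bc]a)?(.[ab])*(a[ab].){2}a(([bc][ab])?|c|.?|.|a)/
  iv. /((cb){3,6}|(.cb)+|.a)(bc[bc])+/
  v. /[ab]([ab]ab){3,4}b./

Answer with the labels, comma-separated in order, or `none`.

i → no match
ii → match
iii → no match
iv → no match
v → no match

ii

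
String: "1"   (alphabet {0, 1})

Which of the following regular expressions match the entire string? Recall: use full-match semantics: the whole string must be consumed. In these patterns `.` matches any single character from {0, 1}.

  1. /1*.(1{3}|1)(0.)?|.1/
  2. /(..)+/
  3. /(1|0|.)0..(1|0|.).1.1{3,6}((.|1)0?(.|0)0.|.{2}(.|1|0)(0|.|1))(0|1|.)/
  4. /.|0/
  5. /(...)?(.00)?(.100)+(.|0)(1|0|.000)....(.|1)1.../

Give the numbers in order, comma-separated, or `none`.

1 → no match
2 → no match
3 → no match
4 → match
5 → no match

4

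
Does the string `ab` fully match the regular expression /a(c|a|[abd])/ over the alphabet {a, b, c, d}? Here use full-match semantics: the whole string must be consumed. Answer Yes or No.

Yes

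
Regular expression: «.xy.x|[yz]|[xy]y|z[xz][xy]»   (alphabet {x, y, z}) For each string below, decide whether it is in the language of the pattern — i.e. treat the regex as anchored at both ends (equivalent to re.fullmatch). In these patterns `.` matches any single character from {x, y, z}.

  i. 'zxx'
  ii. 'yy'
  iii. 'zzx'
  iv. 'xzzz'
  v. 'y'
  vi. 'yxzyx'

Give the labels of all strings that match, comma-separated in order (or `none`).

i → match
ii → match
iii → match
iv → no match
v → match
vi → no match

i, ii, iii, v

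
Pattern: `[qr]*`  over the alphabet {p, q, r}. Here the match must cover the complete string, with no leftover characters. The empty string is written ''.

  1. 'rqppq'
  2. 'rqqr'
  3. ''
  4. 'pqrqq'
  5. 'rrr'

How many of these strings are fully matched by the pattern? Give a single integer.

1 → no match
2 → match
3 → match
4 → no match
5 → match
Total matched: 3

3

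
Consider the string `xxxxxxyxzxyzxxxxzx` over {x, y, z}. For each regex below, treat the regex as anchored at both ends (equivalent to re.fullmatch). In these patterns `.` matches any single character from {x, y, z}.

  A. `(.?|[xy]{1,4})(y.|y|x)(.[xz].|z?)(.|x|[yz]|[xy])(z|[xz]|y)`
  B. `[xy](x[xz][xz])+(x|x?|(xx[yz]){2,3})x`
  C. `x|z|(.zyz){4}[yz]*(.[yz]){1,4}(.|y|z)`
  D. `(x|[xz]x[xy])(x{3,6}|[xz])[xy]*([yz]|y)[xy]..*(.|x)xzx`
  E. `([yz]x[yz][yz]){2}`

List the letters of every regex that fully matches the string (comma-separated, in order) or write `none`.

D

A → no match
B → no match
C → no match
D → match
E → no match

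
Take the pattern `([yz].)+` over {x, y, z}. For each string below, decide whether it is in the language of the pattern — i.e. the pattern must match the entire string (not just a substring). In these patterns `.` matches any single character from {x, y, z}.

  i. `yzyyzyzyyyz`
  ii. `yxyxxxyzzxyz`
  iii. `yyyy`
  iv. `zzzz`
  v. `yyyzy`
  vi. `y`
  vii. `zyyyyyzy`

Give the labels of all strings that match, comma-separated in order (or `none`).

iii, iv, vii

i → no match
ii → no match
iii → match
iv → match
v → no match
vi → no match
vii → match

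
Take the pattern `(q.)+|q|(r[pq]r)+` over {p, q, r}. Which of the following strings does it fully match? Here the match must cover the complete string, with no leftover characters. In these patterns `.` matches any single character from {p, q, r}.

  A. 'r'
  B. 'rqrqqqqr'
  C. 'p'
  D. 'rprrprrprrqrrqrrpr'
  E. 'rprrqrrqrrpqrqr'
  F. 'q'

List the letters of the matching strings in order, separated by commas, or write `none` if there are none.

D, F

A → no match
B → no match
C → no match
D → match
E → no match
F → match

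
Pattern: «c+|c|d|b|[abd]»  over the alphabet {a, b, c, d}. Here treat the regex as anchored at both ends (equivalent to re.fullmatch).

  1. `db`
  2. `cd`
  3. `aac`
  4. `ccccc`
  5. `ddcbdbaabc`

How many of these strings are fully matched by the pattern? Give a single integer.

1 → no match
2 → no match
3 → no match
4 → match
5 → no match
Total matched: 1

1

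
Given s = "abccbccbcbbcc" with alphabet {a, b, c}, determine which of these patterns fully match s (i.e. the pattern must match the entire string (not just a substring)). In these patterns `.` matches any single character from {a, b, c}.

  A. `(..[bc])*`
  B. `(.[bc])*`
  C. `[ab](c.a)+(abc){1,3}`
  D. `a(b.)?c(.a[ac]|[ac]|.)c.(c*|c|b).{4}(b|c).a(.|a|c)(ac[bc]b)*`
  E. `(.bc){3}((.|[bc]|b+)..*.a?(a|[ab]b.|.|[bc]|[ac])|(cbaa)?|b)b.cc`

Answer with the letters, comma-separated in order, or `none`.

E

A → no match
B → no match
C → no match — must end with "abc"
D → no match
E → match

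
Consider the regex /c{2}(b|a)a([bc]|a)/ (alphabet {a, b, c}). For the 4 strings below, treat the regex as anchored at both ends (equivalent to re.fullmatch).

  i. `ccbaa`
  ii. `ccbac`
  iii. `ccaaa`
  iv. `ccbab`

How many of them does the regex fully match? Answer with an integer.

4

i → match
ii → match
iii → match
iv → match
Total matched: 4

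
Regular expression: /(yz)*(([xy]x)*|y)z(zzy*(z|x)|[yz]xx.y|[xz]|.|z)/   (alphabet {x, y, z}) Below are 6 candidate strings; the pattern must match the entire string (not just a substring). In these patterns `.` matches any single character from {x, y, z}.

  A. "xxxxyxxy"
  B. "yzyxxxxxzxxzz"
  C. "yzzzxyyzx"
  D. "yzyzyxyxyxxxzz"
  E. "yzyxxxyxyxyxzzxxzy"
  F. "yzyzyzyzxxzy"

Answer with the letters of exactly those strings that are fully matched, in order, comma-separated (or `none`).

D, E, F

A → no match
B → no match
C → no match
D → match
E → match
F → match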